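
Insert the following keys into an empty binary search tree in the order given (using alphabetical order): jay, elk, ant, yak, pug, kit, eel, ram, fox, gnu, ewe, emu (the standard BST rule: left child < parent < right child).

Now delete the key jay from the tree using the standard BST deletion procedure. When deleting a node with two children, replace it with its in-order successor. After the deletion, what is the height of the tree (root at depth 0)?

4

jay: root
elk: left child of jay (depth 1)
ant: left child of elk (depth 2)
yak: right child of jay (depth 1)
pug: left child of yak (depth 2)
kit: left child of pug (depth 3)
eel: right child of ant (depth 3)
ram: right child of pug (depth 3)
fox: right child of elk (depth 2)
gnu: right child of fox (depth 3)
ewe: left child of fox (depth 3)
emu: left child of ewe (depth 4)

Delete jay (two children — replace with in-order successor).
After deletion, deepest node is emu at depth 4.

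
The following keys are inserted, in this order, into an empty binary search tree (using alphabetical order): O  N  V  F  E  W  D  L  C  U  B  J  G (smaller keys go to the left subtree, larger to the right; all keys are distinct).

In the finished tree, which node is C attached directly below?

O: root
N: left child of O (depth 1)
V: right child of O (depth 1)
F: left child of N (depth 2)
E: left child of F (depth 3)
W: right child of V (depth 2)
D: left child of E (depth 4)
L: right child of F (depth 3)
C: left child of D (depth 5)
U: left child of V (depth 2)
B: left child of C (depth 6)
J: left child of L (depth 4)
G: left child of J (depth 5)

D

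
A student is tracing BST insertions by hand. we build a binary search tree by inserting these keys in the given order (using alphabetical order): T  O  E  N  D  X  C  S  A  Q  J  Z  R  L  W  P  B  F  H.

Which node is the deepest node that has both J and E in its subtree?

E

Insert T: tree is empty, so T becomes the root.
Insert O: O < T → go left. Place as left child of T.
Insert E: E < T → go left; E < O → go left. Place as left child of O.
Insert N: N < T → go left; N < O → go left; N > E → go right. Place as right child of E.
Insert D: D < T → go left; D < O → go left; D < E → go left. Place as left child of E.
Insert X: X > T → go right. Place as right child of T.
Insert C: C < T → go left; C < O → go left; C < E → go left; C < D → go left. Place as left child of D.
Insert S: S < T → go left; S > O → go right. Place as right child of O.
Insert A: A < T → go left; A < O → go left; A < E → go left; A < D → go left; A < C → go left. Place as left child of C.
Insert Q: Q < T → go left; Q > O → go right; Q < S → go left. Place as left child of S.
Insert J: J < T → go left; J < O → go left; J > E → go right; J < N → go left. Place as left child of N.
Insert Z: Z > T → go right; Z > X → go right. Place as right child of X.
Insert R: R < T → go left; R > O → go right; R < S → go left; R > Q → go right. Place as right child of Q.
Insert L: L < T → go left; L < O → go left; L > E → go right; L < N → go left; L > J → go right. Place as right child of J.
Insert W: W > T → go right; W < X → go left. Place as left child of X.
Insert P: P < T → go left; P > O → go right; P < S → go left; P < Q → go left. Place as left child of Q.
Insert B: B < T → go left; B < O → go left; B < E → go left; B < D → go left; B < C → go left; B > A → go right. Place as right child of A.
Insert F: F < T → go left; F < O → go left; F > E → go right; F < N → go left; F < J → go left. Place as left child of J.
Insert H: H < T → go left; H < O → go left; H > E → go right; H < N → go left; H < J → go left; H > F → go right. Place as right child of F.

Path to J: T → O → E → N → J
Path to E: T → O → E
E lies on both paths and is an ancestor of the other node.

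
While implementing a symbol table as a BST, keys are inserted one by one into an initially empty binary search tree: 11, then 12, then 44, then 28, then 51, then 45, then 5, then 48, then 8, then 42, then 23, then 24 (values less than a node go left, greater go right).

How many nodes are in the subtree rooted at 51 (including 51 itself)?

Insert 11: tree is empty, so 11 becomes the root.
Insert 12: 12 > 11 → go right. Place as right child of 11.
Insert 44: 44 > 11 → go right; 44 > 12 → go right. Place as right child of 12.
Insert 28: 28 > 11 → go right; 28 > 12 → go right; 28 < 44 → go left. Place as left child of 44.
Insert 51: 51 > 11 → go right; 51 > 12 → go right; 51 > 44 → go right. Place as right child of 44.
Insert 45: 45 > 11 → go right; 45 > 12 → go right; 45 > 44 → go right; 45 < 51 → go left. Place as left child of 51.
Insert 5: 5 < 11 → go left. Place as left child of 11.
Insert 48: 48 > 11 → go right; 48 > 12 → go right; 48 > 44 → go right; 48 < 51 → go left; 48 > 45 → go right. Place as right child of 45.
Insert 8: 8 < 11 → go left; 8 > 5 → go right. Place as right child of 5.
Insert 42: 42 > 11 → go right; 42 > 12 → go right; 42 < 44 → go left; 42 > 28 → go right. Place as right child of 28.
Insert 23: 23 > 11 → go right; 23 > 12 → go right; 23 < 44 → go left; 23 < 28 → go left. Place as left child of 28.
Insert 24: 24 > 11 → go right; 24 > 12 → go right; 24 < 44 → go left; 24 < 28 → go left; 24 > 23 → go right. Place as right child of 23.

Subtree rooted at 51 contains: 51, 45, 48 — 3 nodes.

3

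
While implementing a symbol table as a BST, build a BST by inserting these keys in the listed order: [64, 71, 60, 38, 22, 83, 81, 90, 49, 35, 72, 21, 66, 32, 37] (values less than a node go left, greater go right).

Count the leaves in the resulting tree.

64: root
71: right child of 64 (depth 1)
60: left child of 64 (depth 1)
38: left child of 60 (depth 2)
22: left child of 38 (depth 3)
83: right child of 71 (depth 2)
81: left child of 83 (depth 3)
90: right child of 83 (depth 3)
49: right child of 38 (depth 3)
35: right child of 22 (depth 4)
72: left child of 81 (depth 4)
21: left child of 22 (depth 4)
66: left child of 71 (depth 2)
32: left child of 35 (depth 5)
37: right child of 35 (depth 5)

Leaves: 21, 32, 37, 49, 66, 72, 90 — 7 in total.

7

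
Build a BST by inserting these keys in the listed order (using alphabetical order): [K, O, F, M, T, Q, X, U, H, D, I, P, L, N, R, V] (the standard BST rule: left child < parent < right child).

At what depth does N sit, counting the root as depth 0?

3

Insert K: tree is empty, so K becomes the root.
Insert O: O > K → go right. Place as right child of K.
Insert F: F < K → go left. Place as left child of K.
Insert M: M > K → go right; M < O → go left. Place as left child of O.
Insert T: T > K → go right; T > O → go right. Place as right child of O.
Insert Q: Q > K → go right; Q > O → go right; Q < T → go left. Place as left child of T.
Insert X: X > K → go right; X > O → go right; X > T → go right. Place as right child of T.
Insert U: U > K → go right; U > O → go right; U > T → go right; U < X → go left. Place as left child of X.
Insert H: H < K → go left; H > F → go right. Place as right child of F.
Insert D: D < K → go left; D < F → go left. Place as left child of F.
Insert I: I < K → go left; I > F → go right; I > H → go right. Place as right child of H.
Insert P: P > K → go right; P > O → go right; P < T → go left; P < Q → go left. Place as left child of Q.
Insert L: L > K → go right; L < O → go left; L < M → go left. Place as left child of M.
Insert N: N > K → go right; N < O → go left; N > M → go right. Place as right child of M.
Insert R: R > K → go right; R > O → go right; R < T → go left; R > Q → go right. Place as right child of Q.
Insert V: V > K → go right; V > O → go right; V > T → go right; V < X → go left; V > U → go right. Place as right child of U.

Path to N: K → O → M → N, which is 3 edges.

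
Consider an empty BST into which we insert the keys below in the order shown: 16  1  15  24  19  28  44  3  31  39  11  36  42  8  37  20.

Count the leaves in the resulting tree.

4

16: root
1: left child of 16 (depth 1)
15: right child of 1 (depth 2)
24: right child of 16 (depth 1)
19: left child of 24 (depth 2)
28: right child of 24 (depth 2)
44: right child of 28 (depth 3)
3: left child of 15 (depth 3)
31: left child of 44 (depth 4)
39: right child of 31 (depth 5)
11: right child of 3 (depth 4)
36: left child of 39 (depth 6)
42: right child of 39 (depth 6)
8: left child of 11 (depth 5)
37: right child of 36 (depth 7)
20: right child of 19 (depth 3)

Leaves: 8, 20, 37, 42 — 4 in total.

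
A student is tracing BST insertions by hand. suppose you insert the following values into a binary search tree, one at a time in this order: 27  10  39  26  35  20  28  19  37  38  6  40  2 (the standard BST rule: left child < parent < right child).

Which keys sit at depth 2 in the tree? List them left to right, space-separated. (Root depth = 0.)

6 26 35 40

Insert 27: tree is empty, so 27 becomes the root.
Insert 10: 10 < 27 → go left. Place as left child of 27.
Insert 39: 39 > 27 → go right. Place as right child of 27.
Insert 26: 26 < 27 → go left; 26 > 10 → go right. Place as right child of 10.
Insert 35: 35 > 27 → go right; 35 < 39 → go left. Place as left child of 39.
Insert 20: 20 < 27 → go left; 20 > 10 → go right; 20 < 26 → go left. Place as left child of 26.
Insert 28: 28 > 27 → go right; 28 < 39 → go left; 28 < 35 → go left. Place as left child of 35.
Insert 19: 19 < 27 → go left; 19 > 10 → go right; 19 < 26 → go left; 19 < 20 → go left. Place as left child of 20.
Insert 37: 37 > 27 → go right; 37 < 39 → go left; 37 > 35 → go right. Place as right child of 35.
Insert 38: 38 > 27 → go right; 38 < 39 → go left; 38 > 35 → go right; 38 > 37 → go right. Place as right child of 37.
Insert 6: 6 < 27 → go left; 6 < 10 → go left. Place as left child of 10.
Insert 40: 40 > 27 → go right; 40 > 39 → go right. Place as right child of 39.
Insert 2: 2 < 27 → go left; 2 < 10 → go left; 2 < 6 → go left. Place as left child of 6.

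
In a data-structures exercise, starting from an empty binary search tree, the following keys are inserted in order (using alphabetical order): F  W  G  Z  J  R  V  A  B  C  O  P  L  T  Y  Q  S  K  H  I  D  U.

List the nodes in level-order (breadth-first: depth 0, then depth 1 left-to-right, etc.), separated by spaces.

F: root
W: right child of F (depth 1)
G: left child of W (depth 2)
Z: right child of W (depth 2)
J: right child of G (depth 3)
R: right child of J (depth 4)
V: right child of R (depth 5)
A: left child of F (depth 1)
B: right child of A (depth 2)
C: right child of B (depth 3)
O: left child of R (depth 5)
P: right child of O (depth 6)
L: left child of O (depth 6)
T: left child of V (depth 6)
Y: left child of Z (depth 3)
Q: right child of P (depth 7)
S: left child of T (depth 7)
K: left child of L (depth 7)
H: left child of J (depth 4)
I: right child of H (depth 5)
D: right child of C (depth 4)
U: right child of T (depth 7)

F A W B G Z C J Y D H R I O V L P T K Q S U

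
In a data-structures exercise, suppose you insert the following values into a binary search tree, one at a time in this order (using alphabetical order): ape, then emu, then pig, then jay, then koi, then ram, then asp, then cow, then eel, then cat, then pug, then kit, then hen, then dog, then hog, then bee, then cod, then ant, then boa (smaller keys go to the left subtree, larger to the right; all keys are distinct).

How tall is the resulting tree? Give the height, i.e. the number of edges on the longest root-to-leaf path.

Insert ape: tree is empty, so ape becomes the root.
Insert emu: emu > ape → go right. Place as right child of ape.
Insert pig: pig > ape → go right; pig > emu → go right. Place as right child of emu.
Insert jay: jay > ape → go right; jay > emu → go right; jay < pig → go left. Place as left child of pig.
Insert koi: koi > ape → go right; koi > emu → go right; koi < pig → go left; koi > jay → go right. Place as right child of jay.
Insert ram: ram > ape → go right; ram > emu → go right; ram > pig → go right. Place as right child of pig.
Insert asp: asp > ape → go right; asp < emu → go left. Place as left child of emu.
Insert cow: cow > ape → go right; cow < emu → go left; cow > asp → go right. Place as right child of asp.
Insert eel: eel > ape → go right; eel < emu → go left; eel > asp → go right; eel > cow → go right. Place as right child of cow.
Insert cat: cat > ape → go right; cat < emu → go left; cat > asp → go right; cat < cow → go left. Place as left child of cow.
Insert pug: pug > ape → go right; pug > emu → go right; pug > pig → go right; pug < ram → go left. Place as left child of ram.
Insert kit: kit > ape → go right; kit > emu → go right; kit < pig → go left; kit > jay → go right; kit < koi → go left. Place as left child of koi.
Insert hen: hen > ape → go right; hen > emu → go right; hen < pig → go left; hen < jay → go left. Place as left child of jay.
Insert dog: dog > ape → go right; dog < emu → go left; dog > asp → go right; dog > cow → go right; dog < eel → go left. Place as left child of eel.
Insert hog: hog > ape → go right; hog > emu → go right; hog < pig → go left; hog < jay → go left; hog > hen → go right. Place as right child of hen.
Insert bee: bee > ape → go right; bee < emu → go left; bee > asp → go right; bee < cow → go left; bee < cat → go left. Place as left child of cat.
Insert cod: cod > ape → go right; cod < emu → go left; cod > asp → go right; cod < cow → go left; cod > cat → go right. Place as right child of cat.
Insert ant: ant < ape → go left. Place as left child of ape.
Insert boa: boa > ape → go right; boa < emu → go left; boa > asp → go right; boa < cow → go left; boa < cat → go left; boa > bee → go right. Place as right child of bee.

The deepest node is boa at depth 6.

6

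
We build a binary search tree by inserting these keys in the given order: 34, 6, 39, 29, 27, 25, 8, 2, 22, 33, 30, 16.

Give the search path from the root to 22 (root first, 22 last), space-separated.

34 6 29 27 25 8 22

34: root
6: left child of 34 (depth 1)
39: right child of 34 (depth 1)
29: right child of 6 (depth 2)
27: left child of 29 (depth 3)
25: left child of 27 (depth 4)
8: left child of 25 (depth 5)
2: left child of 6 (depth 2)
22: right child of 8 (depth 6)
33: right child of 29 (depth 3)
30: left child of 33 (depth 4)
16: left child of 22 (depth 7)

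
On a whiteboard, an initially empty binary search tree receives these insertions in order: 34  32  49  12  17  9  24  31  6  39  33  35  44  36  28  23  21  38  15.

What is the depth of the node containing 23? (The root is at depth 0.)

Resulting structure (node: left, right):
  34: L=32, R=49
  32: L=12, R=33
  49: L=39, R=–
  12: L=9, R=17
  17: L=15, R=24
  9: L=6, R=–
  24: L=23, R=31
  31: L=28, R=–
  6: L=–, R=–
  39: L=35, R=44
  33: L=–, R=–
  35: L=–, R=36
  44: L=–, R=–
  36: L=–, R=38
  28: L=–, R=–
  23: L=21, R=–
  21: L=–, R=–
  38: L=–, R=–
  15: L=–, R=–

Path to 23: 34 → 32 → 12 → 17 → 24 → 23, which is 5 edges.

5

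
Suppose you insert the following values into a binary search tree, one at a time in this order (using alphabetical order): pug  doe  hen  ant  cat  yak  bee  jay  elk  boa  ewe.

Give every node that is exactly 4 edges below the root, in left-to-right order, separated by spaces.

bee ewe

Insert pug: tree is empty, so pug becomes the root.
Insert doe: doe < pug → go left. Place as left child of pug.
Insert hen: hen < pug → go left; hen > doe → go right. Place as right child of doe.
Insert ant: ant < pug → go left; ant < doe → go left. Place as left child of doe.
Insert cat: cat < pug → go left; cat < doe → go left; cat > ant → go right. Place as right child of ant.
Insert yak: yak > pug → go right. Place as right child of pug.
Insert bee: bee < pug → go left; bee < doe → go left; bee > ant → go right; bee < cat → go left. Place as left child of cat.
Insert jay: jay < pug → go left; jay > doe → go right; jay > hen → go right. Place as right child of hen.
Insert elk: elk < pug → go left; elk > doe → go right; elk < hen → go left. Place as left child of hen.
Insert boa: boa < pug → go left; boa < doe → go left; boa > ant → go right; boa < cat → go left; boa > bee → go right. Place as right child of bee.
Insert ewe: ewe < pug → go left; ewe > doe → go right; ewe < hen → go left; ewe > elk → go right. Place as right child of elk.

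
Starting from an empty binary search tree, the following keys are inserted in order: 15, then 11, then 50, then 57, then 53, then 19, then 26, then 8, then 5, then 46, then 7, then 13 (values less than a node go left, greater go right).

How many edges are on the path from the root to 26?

15: root
11: left child of 15 (depth 1)
50: right child of 15 (depth 1)
57: right child of 50 (depth 2)
53: left child of 57 (depth 3)
19: left child of 50 (depth 2)
26: right child of 19 (depth 3)
8: left child of 11 (depth 2)
5: left child of 8 (depth 3)
46: right child of 26 (depth 4)
7: right child of 5 (depth 4)
13: right child of 11 (depth 2)

Path to 26: 15 → 50 → 19 → 26, which is 3 edges.

3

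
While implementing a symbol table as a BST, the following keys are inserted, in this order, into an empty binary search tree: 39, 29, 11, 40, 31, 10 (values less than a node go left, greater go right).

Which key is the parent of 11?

Resulting structure (node: left, right):
  39: L=29, R=40
  29: L=11, R=31
  11: L=10, R=–
  40: L=–, R=–
  31: L=–, R=–
  10: L=–, R=–

29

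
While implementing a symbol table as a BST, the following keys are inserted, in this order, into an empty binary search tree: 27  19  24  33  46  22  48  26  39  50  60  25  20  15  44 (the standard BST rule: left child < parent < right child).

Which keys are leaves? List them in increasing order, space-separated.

Resulting structure (node: left, right):
  27: L=19, R=33
  19: L=15, R=24
  24: L=22, R=26
  33: L=–, R=46
  46: L=39, R=48
  22: L=20, R=–
  48: L=–, R=50
  26: L=25, R=–
  39: L=–, R=44
  50: L=–, R=60
  60: L=–, R=–
  25: L=–, R=–
  20: L=–, R=–
  15: L=–, R=–
  44: L=–, R=–

15 20 25 44 60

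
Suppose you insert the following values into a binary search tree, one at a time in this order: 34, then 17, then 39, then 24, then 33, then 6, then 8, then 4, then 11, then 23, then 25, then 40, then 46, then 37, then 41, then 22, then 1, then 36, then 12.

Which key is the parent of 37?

39

Insert 34: tree is empty, so 34 becomes the root.
Insert 17: 17 < 34 → go left. Place as left child of 34.
Insert 39: 39 > 34 → go right. Place as right child of 34.
Insert 24: 24 < 34 → go left; 24 > 17 → go right. Place as right child of 17.
Insert 33: 33 < 34 → go left; 33 > 17 → go right; 33 > 24 → go right. Place as right child of 24.
Insert 6: 6 < 34 → go left; 6 < 17 → go left. Place as left child of 17.
Insert 8: 8 < 34 → go left; 8 < 17 → go left; 8 > 6 → go right. Place as right child of 6.
Insert 4: 4 < 34 → go left; 4 < 17 → go left; 4 < 6 → go left. Place as left child of 6.
Insert 11: 11 < 34 → go left; 11 < 17 → go left; 11 > 6 → go right; 11 > 8 → go right. Place as right child of 8.
Insert 23: 23 < 34 → go left; 23 > 17 → go right; 23 < 24 → go left. Place as left child of 24.
Insert 25: 25 < 34 → go left; 25 > 17 → go right; 25 > 24 → go right; 25 < 33 → go left. Place as left child of 33.
Insert 40: 40 > 34 → go right; 40 > 39 → go right. Place as right child of 39.
Insert 46: 46 > 34 → go right; 46 > 39 → go right; 46 > 40 → go right. Place as right child of 40.
Insert 37: 37 > 34 → go right; 37 < 39 → go left. Place as left child of 39.
Insert 41: 41 > 34 → go right; 41 > 39 → go right; 41 > 40 → go right; 41 < 46 → go left. Place as left child of 46.
Insert 22: 22 < 34 → go left; 22 > 17 → go right; 22 < 24 → go left; 22 < 23 → go left. Place as left child of 23.
Insert 1: 1 < 34 → go left; 1 < 17 → go left; 1 < 6 → go left; 1 < 4 → go left. Place as left child of 4.
Insert 36: 36 > 34 → go right; 36 < 39 → go left; 36 < 37 → go left. Place as left child of 37.
Insert 12: 12 < 34 → go left; 12 < 17 → go left; 12 > 6 → go right; 12 > 8 → go right; 12 > 11 → go right. Place as right child of 11.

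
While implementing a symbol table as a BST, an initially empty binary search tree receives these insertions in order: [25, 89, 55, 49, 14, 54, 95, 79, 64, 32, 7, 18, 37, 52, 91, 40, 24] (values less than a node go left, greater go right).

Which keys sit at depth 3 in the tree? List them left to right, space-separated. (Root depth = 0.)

24 49 79 91

Insert 25: tree is empty, so 25 becomes the root.
Insert 89: 89 > 25 → go right. Place as right child of 25.
Insert 55: 55 > 25 → go right; 55 < 89 → go left. Place as left child of 89.
Insert 49: 49 > 25 → go right; 49 < 89 → go left; 49 < 55 → go left. Place as left child of 55.
Insert 14: 14 < 25 → go left. Place as left child of 25.
Insert 54: 54 > 25 → go right; 54 < 89 → go left; 54 < 55 → go left; 54 > 49 → go right. Place as right child of 49.
Insert 95: 95 > 25 → go right; 95 > 89 → go right. Place as right child of 89.
Insert 79: 79 > 25 → go right; 79 < 89 → go left; 79 > 55 → go right. Place as right child of 55.
Insert 64: 64 > 25 → go right; 64 < 89 → go left; 64 > 55 → go right; 64 < 79 → go left. Place as left child of 79.
Insert 32: 32 > 25 → go right; 32 < 89 → go left; 32 < 55 → go left; 32 < 49 → go left. Place as left child of 49.
Insert 7: 7 < 25 → go left; 7 < 14 → go left. Place as left child of 14.
Insert 18: 18 < 25 → go left; 18 > 14 → go right. Place as right child of 14.
Insert 37: 37 > 25 → go right; 37 < 89 → go left; 37 < 55 → go left; 37 < 49 → go left; 37 > 32 → go right. Place as right child of 32.
Insert 52: 52 > 25 → go right; 52 < 89 → go left; 52 < 55 → go left; 52 > 49 → go right; 52 < 54 → go left. Place as left child of 54.
Insert 91: 91 > 25 → go right; 91 > 89 → go right; 91 < 95 → go left. Place as left child of 95.
Insert 40: 40 > 25 → go right; 40 < 89 → go left; 40 < 55 → go left; 40 < 49 → go left; 40 > 32 → go right; 40 > 37 → go right. Place as right child of 37.
Insert 24: 24 < 25 → go left; 24 > 14 → go right; 24 > 18 → go right. Place as right child of 18.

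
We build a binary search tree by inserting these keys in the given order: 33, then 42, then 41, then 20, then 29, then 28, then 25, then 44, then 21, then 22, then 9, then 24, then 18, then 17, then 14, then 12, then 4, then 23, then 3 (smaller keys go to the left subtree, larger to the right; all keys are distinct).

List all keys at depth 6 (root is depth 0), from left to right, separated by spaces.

12 22

33: root
42: right child of 33 (depth 1)
41: left child of 42 (depth 2)
20: left child of 33 (depth 1)
29: right child of 20 (depth 2)
28: left child of 29 (depth 3)
25: left child of 28 (depth 4)
44: right child of 42 (depth 2)
21: left child of 25 (depth 5)
22: right child of 21 (depth 6)
9: left child of 20 (depth 2)
24: right child of 22 (depth 7)
18: right child of 9 (depth 3)
17: left child of 18 (depth 4)
14: left child of 17 (depth 5)
12: left child of 14 (depth 6)
4: left child of 9 (depth 3)
23: left child of 24 (depth 8)
3: left child of 4 (depth 4)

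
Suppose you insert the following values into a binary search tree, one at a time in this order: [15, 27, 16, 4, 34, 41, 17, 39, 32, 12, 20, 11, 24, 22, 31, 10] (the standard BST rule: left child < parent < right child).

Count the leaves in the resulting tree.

4

15: root
27: right child of 15 (depth 1)
16: left child of 27 (depth 2)
4: left child of 15 (depth 1)
34: right child of 27 (depth 2)
41: right child of 34 (depth 3)
17: right child of 16 (depth 3)
39: left child of 41 (depth 4)
32: left child of 34 (depth 3)
12: right child of 4 (depth 2)
20: right child of 17 (depth 4)
11: left child of 12 (depth 3)
24: right child of 20 (depth 5)
22: left child of 24 (depth 6)
31: left child of 32 (depth 4)
10: left child of 11 (depth 4)

Leaves: 10, 22, 31, 39 — 4 in total.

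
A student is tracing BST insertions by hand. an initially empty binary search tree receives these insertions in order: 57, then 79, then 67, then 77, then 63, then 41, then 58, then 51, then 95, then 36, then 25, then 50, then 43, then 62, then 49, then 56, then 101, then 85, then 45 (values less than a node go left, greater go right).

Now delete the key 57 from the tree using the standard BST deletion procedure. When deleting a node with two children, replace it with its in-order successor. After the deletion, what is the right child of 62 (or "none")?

Insert 57: tree is empty, so 57 becomes the root.
Insert 79: 79 > 57 → go right. Place as right child of 57.
Insert 67: 67 > 57 → go right; 67 < 79 → go left. Place as left child of 79.
Insert 77: 77 > 57 → go right; 77 < 79 → go left; 77 > 67 → go right. Place as right child of 67.
Insert 63: 63 > 57 → go right; 63 < 79 → go left; 63 < 67 → go left. Place as left child of 67.
Insert 41: 41 < 57 → go left. Place as left child of 57.
Insert 58: 58 > 57 → go right; 58 < 79 → go left; 58 < 67 → go left; 58 < 63 → go left. Place as left child of 63.
Insert 51: 51 < 57 → go left; 51 > 41 → go right. Place as right child of 41.
Insert 95: 95 > 57 → go right; 95 > 79 → go right. Place as right child of 79.
Insert 36: 36 < 57 → go left; 36 < 41 → go left. Place as left child of 41.
Insert 25: 25 < 57 → go left; 25 < 41 → go left; 25 < 36 → go left. Place as left child of 36.
Insert 50: 50 < 57 → go left; 50 > 41 → go right; 50 < 51 → go left. Place as left child of 51.
Insert 43: 43 < 57 → go left; 43 > 41 → go right; 43 < 51 → go left; 43 < 50 → go left. Place as left child of 50.
Insert 62: 62 > 57 → go right; 62 < 79 → go left; 62 < 67 → go left; 62 < 63 → go left; 62 > 58 → go right. Place as right child of 58.
Insert 49: 49 < 57 → go left; 49 > 41 → go right; 49 < 51 → go left; 49 < 50 → go left; 49 > 43 → go right. Place as right child of 43.
Insert 56: 56 < 57 → go left; 56 > 41 → go right; 56 > 51 → go right. Place as right child of 51.
Insert 101: 101 > 57 → go right; 101 > 79 → go right; 101 > 95 → go right. Place as right child of 95.
Insert 85: 85 > 57 → go right; 85 > 79 → go right; 85 < 95 → go left. Place as left child of 95.
Insert 45: 45 < 57 → go left; 45 > 41 → go right; 45 < 51 → go left; 45 < 50 → go left; 45 > 43 → go right; 45 < 49 → go left. Place as left child of 49.

Delete 57 (two children — replace with in-order successor).
After deletion, 62's right child: none.

none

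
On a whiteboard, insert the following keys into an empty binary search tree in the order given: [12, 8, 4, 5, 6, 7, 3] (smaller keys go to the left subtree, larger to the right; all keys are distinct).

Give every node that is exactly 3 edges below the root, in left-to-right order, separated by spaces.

3 5

Resulting structure (node: left, right):
  12: L=8, R=–
  8: L=4, R=–
  4: L=3, R=5
  5: L=–, R=6
  6: L=–, R=7
  7: L=–, R=–
  3: L=–, R=–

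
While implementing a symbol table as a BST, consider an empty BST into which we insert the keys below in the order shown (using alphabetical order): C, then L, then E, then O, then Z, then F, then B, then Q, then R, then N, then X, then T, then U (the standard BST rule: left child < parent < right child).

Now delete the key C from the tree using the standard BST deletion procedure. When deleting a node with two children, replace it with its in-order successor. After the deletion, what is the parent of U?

T

Insert C: tree is empty, so C becomes the root.
Insert L: L > C → go right. Place as right child of C.
Insert E: E > C → go right; E < L → go left. Place as left child of L.
Insert O: O > C → go right; O > L → go right. Place as right child of L.
Insert Z: Z > C → go right; Z > L → go right; Z > O → go right. Place as right child of O.
Insert F: F > C → go right; F < L → go left; F > E → go right. Place as right child of E.
Insert B: B < C → go left. Place as left child of C.
Insert Q: Q > C → go right; Q > L → go right; Q > O → go right; Q < Z → go left. Place as left child of Z.
Insert R: R > C → go right; R > L → go right; R > O → go right; R < Z → go left; R > Q → go right. Place as right child of Q.
Insert N: N > C → go right; N > L → go right; N < O → go left. Place as left child of O.
Insert X: X > C → go right; X > L → go right; X > O → go right; X < Z → go left; X > Q → go right; X > R → go right. Place as right child of R.
Insert T: T > C → go right; T > L → go right; T > O → go right; T < Z → go left; T > Q → go right; T > R → go right; T < X → go left. Place as left child of X.
Insert U: U > C → go right; U > L → go right; U > O → go right; U < Z → go left; U > Q → go right; U > R → go right; U < X → go left; U > T → go right. Place as right child of T.

Delete C (two children — replace with in-order successor).
After deletion, U's parent is T.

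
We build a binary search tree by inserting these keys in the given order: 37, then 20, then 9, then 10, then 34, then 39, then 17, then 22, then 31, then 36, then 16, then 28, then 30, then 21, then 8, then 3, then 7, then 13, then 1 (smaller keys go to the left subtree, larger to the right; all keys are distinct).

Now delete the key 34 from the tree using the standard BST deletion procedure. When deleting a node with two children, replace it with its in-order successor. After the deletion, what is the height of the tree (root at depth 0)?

37: root
20: left child of 37 (depth 1)
9: left child of 20 (depth 2)
10: right child of 9 (depth 3)
34: right child of 20 (depth 2)
39: right child of 37 (depth 1)
17: right child of 10 (depth 4)
22: left child of 34 (depth 3)
31: right child of 22 (depth 4)
36: right child of 34 (depth 3)
16: left child of 17 (depth 5)
28: left child of 31 (depth 5)
30: right child of 28 (depth 6)
21: left child of 22 (depth 4)
8: left child of 9 (depth 3)
3: left child of 8 (depth 4)
7: right child of 3 (depth 5)
13: left child of 16 (depth 6)
1: left child of 3 (depth 5)

Delete 34 (two children — replace with in-order successor).
After deletion, deepest node is 30 at depth 6.

6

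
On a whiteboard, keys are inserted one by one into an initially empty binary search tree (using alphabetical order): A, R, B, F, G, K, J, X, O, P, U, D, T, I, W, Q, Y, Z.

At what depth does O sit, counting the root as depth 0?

6

Insert A: tree is empty, so A becomes the root.
Insert R: R > A → go right. Place as right child of A.
Insert B: B > A → go right; B < R → go left. Place as left child of R.
Insert F: F > A → go right; F < R → go left; F > B → go right. Place as right child of B.
Insert G: G > A → go right; G < R → go left; G > B → go right; G > F → go right. Place as right child of F.
Insert K: K > A → go right; K < R → go left; K > B → go right; K > F → go right; K > G → go right. Place as right child of G.
Insert J: J > A → go right; J < R → go left; J > B → go right; J > F → go right; J > G → go right; J < K → go left. Place as left child of K.
Insert X: X > A → go right; X > R → go right. Place as right child of R.
Insert O: O > A → go right; O < R → go left; O > B → go right; O > F → go right; O > G → go right; O > K → go right. Place as right child of K.
Insert P: P > A → go right; P < R → go left; P > B → go right; P > F → go right; P > G → go right; P > K → go right; P > O → go right. Place as right child of O.
Insert U: U > A → go right; U > R → go right; U < X → go left. Place as left child of X.
Insert D: D > A → go right; D < R → go left; D > B → go right; D < F → go left. Place as left child of F.
Insert T: T > A → go right; T > R → go right; T < X → go left; T < U → go left. Place as left child of U.
Insert I: I > A → go right; I < R → go left; I > B → go right; I > F → go right; I > G → go right; I < K → go left; I < J → go left. Place as left child of J.
Insert W: W > A → go right; W > R → go right; W < X → go left; W > U → go right. Place as right child of U.
Insert Q: Q > A → go right; Q < R → go left; Q > B → go right; Q > F → go right; Q > G → go right; Q > K → go right; Q > O → go right; Q > P → go right. Place as right child of P.
Insert Y: Y > A → go right; Y > R → go right; Y > X → go right. Place as right child of X.
Insert Z: Z > A → go right; Z > R → go right; Z > X → go right; Z > Y → go right. Place as right child of Y.

Path to O: A → R → B → F → G → K → O, which is 6 edges.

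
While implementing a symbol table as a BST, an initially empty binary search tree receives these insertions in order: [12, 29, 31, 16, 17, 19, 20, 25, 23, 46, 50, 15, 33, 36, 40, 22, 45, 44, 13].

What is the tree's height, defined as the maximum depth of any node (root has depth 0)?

8

Insert 12: tree is empty, so 12 becomes the root.
Insert 29: 29 > 12 → go right. Place as right child of 12.
Insert 31: 31 > 12 → go right; 31 > 29 → go right. Place as right child of 29.
Insert 16: 16 > 12 → go right; 16 < 29 → go left. Place as left child of 29.
Insert 17: 17 > 12 → go right; 17 < 29 → go left; 17 > 16 → go right. Place as right child of 16.
Insert 19: 19 > 12 → go right; 19 < 29 → go left; 19 > 16 → go right; 19 > 17 → go right. Place as right child of 17.
Insert 20: 20 > 12 → go right; 20 < 29 → go left; 20 > 16 → go right; 20 > 17 → go right; 20 > 19 → go right. Place as right child of 19.
Insert 25: 25 > 12 → go right; 25 < 29 → go left; 25 > 16 → go right; 25 > 17 → go right; 25 > 19 → go right; 25 > 20 → go right. Place as right child of 20.
Insert 23: 23 > 12 → go right; 23 < 29 → go left; 23 > 16 → go right; 23 > 17 → go right; 23 > 19 → go right; 23 > 20 → go right; 23 < 25 → go left. Place as left child of 25.
Insert 46: 46 > 12 → go right; 46 > 29 → go right; 46 > 31 → go right. Place as right child of 31.
Insert 50: 50 > 12 → go right; 50 > 29 → go right; 50 > 31 → go right; 50 > 46 → go right. Place as right child of 46.
Insert 15: 15 > 12 → go right; 15 < 29 → go left; 15 < 16 → go left. Place as left child of 16.
Insert 33: 33 > 12 → go right; 33 > 29 → go right; 33 > 31 → go right; 33 < 46 → go left. Place as left child of 46.
Insert 36: 36 > 12 → go right; 36 > 29 → go right; 36 > 31 → go right; 36 < 46 → go left; 36 > 33 → go right. Place as right child of 33.
Insert 40: 40 > 12 → go right; 40 > 29 → go right; 40 > 31 → go right; 40 < 46 → go left; 40 > 33 → go right; 40 > 36 → go right. Place as right child of 36.
Insert 22: 22 > 12 → go right; 22 < 29 → go left; 22 > 16 → go right; 22 > 17 → go right; 22 > 19 → go right; 22 > 20 → go right; 22 < 25 → go left; 22 < 23 → go left. Place as left child of 23.
Insert 45: 45 > 12 → go right; 45 > 29 → go right; 45 > 31 → go right; 45 < 46 → go left; 45 > 33 → go right; 45 > 36 → go right; 45 > 40 → go right. Place as right child of 40.
Insert 44: 44 > 12 → go right; 44 > 29 → go right; 44 > 31 → go right; 44 < 46 → go left; 44 > 33 → go right; 44 > 36 → go right; 44 > 40 → go right; 44 < 45 → go left. Place as left child of 45.
Insert 13: 13 > 12 → go right; 13 < 29 → go left; 13 < 16 → go left; 13 < 15 → go left. Place as left child of 15.

The deepest node is 22 at depth 8.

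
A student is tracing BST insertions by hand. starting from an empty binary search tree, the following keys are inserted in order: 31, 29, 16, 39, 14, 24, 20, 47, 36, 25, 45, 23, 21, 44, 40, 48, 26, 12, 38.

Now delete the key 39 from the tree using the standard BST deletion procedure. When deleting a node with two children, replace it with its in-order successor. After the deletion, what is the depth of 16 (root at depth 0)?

Resulting structure (node: left, right):
  31: L=29, R=39
  29: L=16, R=–
  16: L=14, R=24
  39: L=36, R=47
  14: L=12, R=–
  24: L=20, R=25
  20: L=–, R=23
  47: L=45, R=48
  36: L=–, R=38
  25: L=–, R=26
  45: L=44, R=–
  23: L=21, R=–
  21: L=–, R=–
  44: L=40, R=–
  40: L=–, R=–
  48: L=–, R=–
  26: L=–, R=–
  12: L=–, R=–
  38: L=–, R=–

Delete 39 (two children — replace with in-order successor).
After deletion, path to 16: 31 → 29 → 16.

2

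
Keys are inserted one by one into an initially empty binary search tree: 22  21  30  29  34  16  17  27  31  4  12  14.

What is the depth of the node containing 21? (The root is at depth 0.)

22: root
21: left child of 22 (depth 1)
30: right child of 22 (depth 1)
29: left child of 30 (depth 2)
34: right child of 30 (depth 2)
16: left child of 21 (depth 2)
17: right child of 16 (depth 3)
27: left child of 29 (depth 3)
31: left child of 34 (depth 3)
4: left child of 16 (depth 3)
12: right child of 4 (depth 4)
14: right child of 12 (depth 5)

Path to 21: 22 → 21, which is 1 edge.

1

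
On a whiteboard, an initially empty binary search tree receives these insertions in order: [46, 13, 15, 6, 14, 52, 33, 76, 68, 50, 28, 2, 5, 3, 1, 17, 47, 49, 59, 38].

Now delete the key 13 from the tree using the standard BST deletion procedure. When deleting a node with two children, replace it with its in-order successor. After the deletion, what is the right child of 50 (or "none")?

46: root
13: left child of 46 (depth 1)
15: right child of 13 (depth 2)
6: left child of 13 (depth 2)
14: left child of 15 (depth 3)
52: right child of 46 (depth 1)
33: right child of 15 (depth 3)
76: right child of 52 (depth 2)
68: left child of 76 (depth 3)
50: left child of 52 (depth 2)
28: left child of 33 (depth 4)
2: left child of 6 (depth 3)
5: right child of 2 (depth 4)
3: left child of 5 (depth 5)
1: left child of 2 (depth 4)
17: left child of 28 (depth 5)
47: left child of 50 (depth 3)
49: right child of 47 (depth 4)
59: left child of 68 (depth 4)
38: right child of 33 (depth 4)

Delete 13 (two children — replace with in-order successor).
After deletion, 50's right child: none.

none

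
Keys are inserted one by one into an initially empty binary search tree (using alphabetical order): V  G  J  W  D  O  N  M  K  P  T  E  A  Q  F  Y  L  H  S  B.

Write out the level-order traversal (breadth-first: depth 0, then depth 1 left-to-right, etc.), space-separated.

V G W D J Y A E H O B F N P M T K Q L S

Insert V: tree is empty, so V becomes the root.
Insert G: G < V → go left. Place as left child of V.
Insert J: J < V → go left; J > G → go right. Place as right child of G.
Insert W: W > V → go right. Place as right child of V.
Insert D: D < V → go left; D < G → go left. Place as left child of G.
Insert O: O < V → go left; O > G → go right; O > J → go right. Place as right child of J.
Insert N: N < V → go left; N > G → go right; N > J → go right; N < O → go left. Place as left child of O.
Insert M: M < V → go left; M > G → go right; M > J → go right; M < O → go left; M < N → go left. Place as left child of N.
Insert K: K < V → go left; K > G → go right; K > J → go right; K < O → go left; K < N → go left; K < M → go left. Place as left child of M.
Insert P: P < V → go left; P > G → go right; P > J → go right; P > O → go right. Place as right child of O.
Insert T: T < V → go left; T > G → go right; T > J → go right; T > O → go right; T > P → go right. Place as right child of P.
Insert E: E < V → go left; E < G → go left; E > D → go right. Place as right child of D.
Insert A: A < V → go left; A < G → go left; A < D → go left. Place as left child of D.
Insert Q: Q < V → go left; Q > G → go right; Q > J → go right; Q > O → go right; Q > P → go right; Q < T → go left. Place as left child of T.
Insert F: F < V → go left; F < G → go left; F > D → go right; F > E → go right. Place as right child of E.
Insert Y: Y > V → go right; Y > W → go right. Place as right child of W.
Insert L: L < V → go left; L > G → go right; L > J → go right; L < O → go left; L < N → go left; L < M → go left; L > K → go right. Place as right child of K.
Insert H: H < V → go left; H > G → go right; H < J → go left. Place as left child of J.
Insert S: S < V → go left; S > G → go right; S > J → go right; S > O → go right; S > P → go right; S < T → go left; S > Q → go right. Place as right child of Q.
Insert B: B < V → go left; B < G → go left; B < D → go left; B > A → go right. Place as right child of A.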